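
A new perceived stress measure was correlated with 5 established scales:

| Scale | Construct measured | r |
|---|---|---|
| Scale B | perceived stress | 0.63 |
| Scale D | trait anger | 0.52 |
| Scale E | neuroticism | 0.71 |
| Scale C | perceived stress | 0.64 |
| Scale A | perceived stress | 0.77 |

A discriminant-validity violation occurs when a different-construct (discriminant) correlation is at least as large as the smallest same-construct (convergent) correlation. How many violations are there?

Convergent (same construct = perceived stress): Scale B, Scale C, Scale A.
Smallest convergent = 0.63. Discriminant values: 0.52, 0.71; count ≥ 0.63 → 1.

1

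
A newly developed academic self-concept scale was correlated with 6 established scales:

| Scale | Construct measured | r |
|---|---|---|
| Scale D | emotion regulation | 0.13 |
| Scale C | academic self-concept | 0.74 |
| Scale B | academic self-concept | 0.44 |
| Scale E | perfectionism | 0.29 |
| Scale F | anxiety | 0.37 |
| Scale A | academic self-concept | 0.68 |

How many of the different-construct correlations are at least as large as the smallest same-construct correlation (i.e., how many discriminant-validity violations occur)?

0

Convergent (same construct = academic self-concept): Scale C, Scale B, Scale A.
Smallest convergent = 0.44. Discriminant values: 0.13, 0.29, 0.37; count ≥ 0.44 → 0.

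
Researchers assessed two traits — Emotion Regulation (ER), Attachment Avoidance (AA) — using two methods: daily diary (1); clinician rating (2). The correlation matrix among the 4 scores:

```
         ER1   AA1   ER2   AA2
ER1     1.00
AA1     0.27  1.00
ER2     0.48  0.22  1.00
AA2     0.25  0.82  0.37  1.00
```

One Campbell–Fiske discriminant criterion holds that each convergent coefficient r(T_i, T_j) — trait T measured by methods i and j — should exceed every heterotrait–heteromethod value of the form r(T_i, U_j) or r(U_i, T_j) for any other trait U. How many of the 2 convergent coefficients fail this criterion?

0

Each convergent coefficient versus the relevant comparison correlations:
ER (methods 1·2): 0.48 vs {0.25, 0.22} → pass.
AA (methods 1·2): 0.82 vs {0.22, 0.25} → pass.
0 of 2 fail.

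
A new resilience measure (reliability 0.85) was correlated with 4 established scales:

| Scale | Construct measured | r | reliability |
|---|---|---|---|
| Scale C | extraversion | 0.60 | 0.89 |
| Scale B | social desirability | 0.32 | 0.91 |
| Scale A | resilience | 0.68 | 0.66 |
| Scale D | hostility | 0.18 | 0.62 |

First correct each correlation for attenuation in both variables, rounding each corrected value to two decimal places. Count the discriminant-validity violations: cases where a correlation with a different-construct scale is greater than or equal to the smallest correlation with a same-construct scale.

0

Disattenuated r (r / √(r_scale · r_new)):
  Scale C (disc): 0.60 / √(0.89·0.85) = 0.69
  Scale B (disc): 0.32 / √(0.91·0.85) = 0.36
  Scale A (conv): 0.68 / √(0.66·0.85) = 0.91
  Scale D (disc): 0.18 / √(0.62·0.85) = 0.25
Smallest convergent = 0.91. Discriminant values: 0.69, 0.36, 0.25; count ≥ 0.91 → 0.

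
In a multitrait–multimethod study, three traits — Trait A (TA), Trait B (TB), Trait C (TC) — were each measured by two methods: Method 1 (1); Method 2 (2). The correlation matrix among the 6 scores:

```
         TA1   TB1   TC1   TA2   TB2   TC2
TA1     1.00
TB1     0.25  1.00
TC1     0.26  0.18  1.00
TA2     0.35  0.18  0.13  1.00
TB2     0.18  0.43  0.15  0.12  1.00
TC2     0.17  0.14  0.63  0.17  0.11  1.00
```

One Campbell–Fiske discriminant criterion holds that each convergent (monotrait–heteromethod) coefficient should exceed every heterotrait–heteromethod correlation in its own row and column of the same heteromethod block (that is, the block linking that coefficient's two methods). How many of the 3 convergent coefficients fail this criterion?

0

Convergent coefficients and their comparison sets:
TA (methods 1·2): 0.35 vs {0.18, 0.18, 0.17, 0.13} → pass.
TB (methods 1·2): 0.43 vs {0.18, 0.18, 0.14, 0.15} → pass.
TC (methods 1·2): 0.63 vs {0.13, 0.17, 0.15, 0.14} → pass.
0 of 3 fail.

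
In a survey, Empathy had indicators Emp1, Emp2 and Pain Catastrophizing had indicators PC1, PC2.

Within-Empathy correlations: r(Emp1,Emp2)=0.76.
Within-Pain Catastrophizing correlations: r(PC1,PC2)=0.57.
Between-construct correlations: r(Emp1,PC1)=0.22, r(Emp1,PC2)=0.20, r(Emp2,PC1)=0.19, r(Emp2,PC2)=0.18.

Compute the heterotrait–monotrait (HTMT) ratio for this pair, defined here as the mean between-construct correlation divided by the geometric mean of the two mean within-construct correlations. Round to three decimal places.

Mean between = 0.79/4 = 0.1975.
Mean within-Emp = 0.76/1 = 0.7600; mean within-PC = 0.57/1 = 0.5700.
Geometric mean = √(0.7600 × 0.5700) = 0.6582.
HTMT = 0.1975 / 0.6582 = 0.300.

0.300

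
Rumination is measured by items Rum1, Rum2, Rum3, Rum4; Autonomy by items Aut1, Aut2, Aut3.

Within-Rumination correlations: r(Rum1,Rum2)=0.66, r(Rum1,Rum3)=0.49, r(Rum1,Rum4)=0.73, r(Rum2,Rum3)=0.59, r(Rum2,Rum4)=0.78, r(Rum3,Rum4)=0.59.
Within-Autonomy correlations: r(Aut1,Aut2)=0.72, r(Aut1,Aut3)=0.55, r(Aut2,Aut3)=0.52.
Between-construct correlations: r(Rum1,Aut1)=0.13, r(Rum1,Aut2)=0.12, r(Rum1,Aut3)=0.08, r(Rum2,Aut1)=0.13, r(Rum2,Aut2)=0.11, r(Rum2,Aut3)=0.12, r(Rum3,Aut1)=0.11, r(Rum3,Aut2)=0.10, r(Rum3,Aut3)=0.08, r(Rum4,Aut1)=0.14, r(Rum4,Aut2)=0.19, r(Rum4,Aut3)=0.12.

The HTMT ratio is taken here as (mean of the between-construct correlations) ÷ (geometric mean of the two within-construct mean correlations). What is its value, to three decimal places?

0.193

Between-construct mean = 1.43/12 = 0.1192.
Mean within-Rum = 3.84/6 = 0.6400; mean within-Aut = 1.79/3 = 0.5967.
Geometric mean = √(0.6400 × 0.5967) = 0.6180.
HTMT = 0.1192 / 0.6180 = 0.193.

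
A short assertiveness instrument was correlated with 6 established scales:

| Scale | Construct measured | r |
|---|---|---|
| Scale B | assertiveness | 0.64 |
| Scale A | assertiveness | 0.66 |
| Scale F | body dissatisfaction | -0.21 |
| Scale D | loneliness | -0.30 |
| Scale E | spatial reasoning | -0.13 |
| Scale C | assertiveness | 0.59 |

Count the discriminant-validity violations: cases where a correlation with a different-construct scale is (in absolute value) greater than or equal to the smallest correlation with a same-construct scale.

0

Convergent (same construct = assertiveness): Scale B, Scale A, Scale C.
Smallest convergent = 0.59. Discriminant |r|: 0.21, 0.30, 0.13; count ≥ 0.59 → 0.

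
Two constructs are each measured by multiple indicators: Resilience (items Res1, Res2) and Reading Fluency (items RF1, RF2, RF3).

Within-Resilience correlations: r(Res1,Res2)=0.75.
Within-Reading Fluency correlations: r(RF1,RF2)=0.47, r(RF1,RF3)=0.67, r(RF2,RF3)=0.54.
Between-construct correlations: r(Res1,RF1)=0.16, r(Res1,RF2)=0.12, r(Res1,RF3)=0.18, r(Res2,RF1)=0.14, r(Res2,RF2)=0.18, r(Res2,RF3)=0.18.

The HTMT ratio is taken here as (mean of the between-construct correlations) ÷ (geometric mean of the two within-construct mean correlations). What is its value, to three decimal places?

Between-construct mean = 0.96/6 = 0.1600.
Mean within-Res = 0.75/1 = 0.7500; mean within-RF = 1.68/3 = 0.5600.
Geometric mean = √(0.7500 × 0.5600) = 0.6481.
HTMT = 0.1600 / 0.6481 = 0.247.

0.247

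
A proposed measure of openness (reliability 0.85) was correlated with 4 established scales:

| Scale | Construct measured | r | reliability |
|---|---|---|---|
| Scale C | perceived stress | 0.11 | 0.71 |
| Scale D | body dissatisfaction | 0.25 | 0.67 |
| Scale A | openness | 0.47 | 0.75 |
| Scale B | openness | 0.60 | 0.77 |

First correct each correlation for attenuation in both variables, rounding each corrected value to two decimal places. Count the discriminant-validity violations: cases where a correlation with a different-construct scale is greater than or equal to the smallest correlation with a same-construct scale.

Disattenuated r (r / √(r_scale · r_new)):
  Scale C (disc): 0.11 / √(0.71·0.85) = 0.14
  Scale D (disc): 0.25 / √(0.67·0.85) = 0.33
  Scale A (conv): 0.47 / √(0.75·0.85) = 0.59
  Scale B (conv): 0.60 / √(0.77·0.85) = 0.74
Smallest convergent = 0.59. Discriminant values: 0.14, 0.33; count ≥ 0.59 → 0.

0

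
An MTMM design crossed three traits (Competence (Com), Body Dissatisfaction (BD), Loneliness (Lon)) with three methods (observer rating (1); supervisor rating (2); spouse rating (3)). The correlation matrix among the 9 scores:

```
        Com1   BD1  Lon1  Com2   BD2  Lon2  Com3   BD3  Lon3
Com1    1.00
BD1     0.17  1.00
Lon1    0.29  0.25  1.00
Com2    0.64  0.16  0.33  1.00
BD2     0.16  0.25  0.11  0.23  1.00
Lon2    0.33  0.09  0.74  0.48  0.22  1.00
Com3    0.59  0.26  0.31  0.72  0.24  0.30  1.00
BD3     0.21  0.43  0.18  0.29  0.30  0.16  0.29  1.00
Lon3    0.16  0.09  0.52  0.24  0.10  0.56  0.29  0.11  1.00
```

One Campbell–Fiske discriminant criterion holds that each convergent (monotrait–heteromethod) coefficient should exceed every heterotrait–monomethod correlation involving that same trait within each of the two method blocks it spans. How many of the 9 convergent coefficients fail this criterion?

Convergent coefficients and their comparison sets:
Com (methods 1·2): 0.64 vs {0.17, 0.23, 0.29, 0.48} → pass.
Com (methods 1·3): 0.59 vs {0.17, 0.29, 0.29, 0.29} → pass.
Com (methods 2·3): 0.72 vs {0.23, 0.29, 0.48, 0.29} → pass.
BD (methods 1·2): 0.25 vs {0.17, 0.23, 0.25, 0.22} → fail.
BD (methods 1·3): 0.43 vs {0.17, 0.29, 0.25, 0.11} → pass.
BD (methods 2·3): 0.30 vs {0.23, 0.29, 0.22, 0.11} → pass.
Lon (methods 1·2): 0.74 vs {0.29, 0.48, 0.25, 0.22} → pass.
Lon (methods 1·3): 0.52 vs {0.29, 0.29, 0.25, 0.11} → pass.
Lon (methods 2·3): 0.56 vs {0.48, 0.29, 0.22, 0.11} → pass.
1 of 9 fail.

1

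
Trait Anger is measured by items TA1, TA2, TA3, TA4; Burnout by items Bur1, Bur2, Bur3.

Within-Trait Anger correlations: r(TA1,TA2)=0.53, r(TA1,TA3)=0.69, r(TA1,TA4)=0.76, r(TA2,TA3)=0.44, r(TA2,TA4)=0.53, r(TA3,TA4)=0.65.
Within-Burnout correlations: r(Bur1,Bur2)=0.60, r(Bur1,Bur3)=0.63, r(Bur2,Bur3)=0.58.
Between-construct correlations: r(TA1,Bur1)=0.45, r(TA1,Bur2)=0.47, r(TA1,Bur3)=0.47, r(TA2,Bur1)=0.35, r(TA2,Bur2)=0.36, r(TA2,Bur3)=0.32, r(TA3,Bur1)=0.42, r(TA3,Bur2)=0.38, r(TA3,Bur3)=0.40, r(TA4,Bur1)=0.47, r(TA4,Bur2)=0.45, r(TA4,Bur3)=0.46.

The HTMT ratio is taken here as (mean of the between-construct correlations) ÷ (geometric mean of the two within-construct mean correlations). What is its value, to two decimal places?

0.69

Mean between = 5.00/12 = 0.4167.
Mean within-TA = 3.60/6 = 0.6000; mean within-Bur = 1.81/3 = 0.6033.
Geometric mean = √(0.6000 × 0.6033) = 0.6016.
HTMT = 0.4167 / 0.6016 = 0.69.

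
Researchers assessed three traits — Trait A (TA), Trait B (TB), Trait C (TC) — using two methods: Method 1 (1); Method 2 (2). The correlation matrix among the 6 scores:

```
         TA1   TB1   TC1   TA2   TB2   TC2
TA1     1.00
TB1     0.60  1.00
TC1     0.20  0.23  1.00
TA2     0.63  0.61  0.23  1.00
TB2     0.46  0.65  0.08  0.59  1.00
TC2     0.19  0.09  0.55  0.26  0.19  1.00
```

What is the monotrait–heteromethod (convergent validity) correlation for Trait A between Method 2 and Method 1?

Same trait (TA), different methods: r(TA2, TA1) = 0.63.

0.63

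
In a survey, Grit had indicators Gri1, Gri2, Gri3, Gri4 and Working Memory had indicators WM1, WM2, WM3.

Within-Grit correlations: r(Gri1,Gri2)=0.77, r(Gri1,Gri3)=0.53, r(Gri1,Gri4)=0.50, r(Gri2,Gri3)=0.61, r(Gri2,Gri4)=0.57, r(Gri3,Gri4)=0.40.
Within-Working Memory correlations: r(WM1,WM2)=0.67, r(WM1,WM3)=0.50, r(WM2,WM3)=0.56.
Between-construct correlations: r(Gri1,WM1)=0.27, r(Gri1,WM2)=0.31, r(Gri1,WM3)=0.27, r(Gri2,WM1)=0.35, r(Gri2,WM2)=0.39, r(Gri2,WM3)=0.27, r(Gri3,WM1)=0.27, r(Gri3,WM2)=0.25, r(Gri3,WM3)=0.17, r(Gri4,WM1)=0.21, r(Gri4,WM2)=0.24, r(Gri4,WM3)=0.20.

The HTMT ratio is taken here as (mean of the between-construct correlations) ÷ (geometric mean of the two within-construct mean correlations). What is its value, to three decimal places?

Mean between = 3.20/12 = 0.2667.
Mean within-Gri = 3.38/6 = 0.5633; mean within-WM = 1.73/3 = 0.5767.
Geometric mean = √(0.5633 × 0.5767) = 0.5700.
HTMT = 0.2667 / 0.5700 = 0.468.

0.468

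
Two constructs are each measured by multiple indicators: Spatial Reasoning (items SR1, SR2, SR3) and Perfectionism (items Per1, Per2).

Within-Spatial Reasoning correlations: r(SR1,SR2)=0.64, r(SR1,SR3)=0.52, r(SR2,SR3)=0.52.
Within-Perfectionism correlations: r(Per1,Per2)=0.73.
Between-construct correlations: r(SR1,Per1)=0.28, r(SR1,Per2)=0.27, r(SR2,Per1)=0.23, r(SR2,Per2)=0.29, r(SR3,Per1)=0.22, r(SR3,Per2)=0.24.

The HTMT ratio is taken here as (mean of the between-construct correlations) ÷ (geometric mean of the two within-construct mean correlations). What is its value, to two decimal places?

0.40

Mean heterotrait r = 1.53/6 = 0.2550.
Mean within-SR = 1.68/3 = 0.5600; mean within-Per = 0.73/1 = 0.7300.
Geometric mean = √(0.5600 × 0.7300) = 0.6394.
HTMT = 0.2550 / 0.6394 = 0.40.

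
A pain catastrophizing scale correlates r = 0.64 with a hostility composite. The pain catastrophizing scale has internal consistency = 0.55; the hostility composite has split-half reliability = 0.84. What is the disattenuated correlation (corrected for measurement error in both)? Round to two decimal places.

0.94

r_true = r_obs / √(r_xx · r_yy) = 0.64 / √(0.55 × 0.84) = 0.64 / √0.4620 = 0.64 / 0.6797 ≈ 0.94.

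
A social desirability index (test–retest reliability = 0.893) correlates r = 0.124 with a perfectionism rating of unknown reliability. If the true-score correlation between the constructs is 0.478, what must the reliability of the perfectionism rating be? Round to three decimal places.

0.075

r_true = r_obs / √(r_xx · r_yy) ⇒ 0.478 = 0.124 / √(0.893 · r_yy).
√(0.893 · r_yy) = 0.124 / 0.478 = 0.2594; 0.893 · r_yy = 0.0673; r_yy = 0.0673 / 0.893 ≈ 0.075.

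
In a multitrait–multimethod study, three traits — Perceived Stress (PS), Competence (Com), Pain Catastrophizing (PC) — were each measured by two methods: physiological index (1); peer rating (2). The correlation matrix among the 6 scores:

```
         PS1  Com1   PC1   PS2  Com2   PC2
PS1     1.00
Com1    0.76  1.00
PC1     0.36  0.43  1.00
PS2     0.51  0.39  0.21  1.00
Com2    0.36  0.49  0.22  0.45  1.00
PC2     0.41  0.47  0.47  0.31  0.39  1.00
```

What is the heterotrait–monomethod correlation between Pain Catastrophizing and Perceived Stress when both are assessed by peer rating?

Different traits, same method: r(PC2, PS2) = 0.31.

0.31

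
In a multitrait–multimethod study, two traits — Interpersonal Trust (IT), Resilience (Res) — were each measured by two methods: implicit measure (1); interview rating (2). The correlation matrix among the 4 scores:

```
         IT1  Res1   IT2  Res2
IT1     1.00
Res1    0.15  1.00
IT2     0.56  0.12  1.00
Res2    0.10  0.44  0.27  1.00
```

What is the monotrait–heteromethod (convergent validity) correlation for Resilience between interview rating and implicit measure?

Same trait (Res), different methods: r(Res2, Res1) = 0.44.

0.44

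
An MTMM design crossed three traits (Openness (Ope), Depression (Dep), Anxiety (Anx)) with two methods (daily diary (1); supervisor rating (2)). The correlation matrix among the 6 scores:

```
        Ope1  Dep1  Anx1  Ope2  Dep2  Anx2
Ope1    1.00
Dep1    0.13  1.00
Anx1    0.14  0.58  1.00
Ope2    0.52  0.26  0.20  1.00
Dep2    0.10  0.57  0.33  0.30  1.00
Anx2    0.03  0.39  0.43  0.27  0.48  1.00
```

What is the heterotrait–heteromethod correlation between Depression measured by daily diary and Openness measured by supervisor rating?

Different traits and methods: r(Dep1, Ope2) = 0.26.

0.26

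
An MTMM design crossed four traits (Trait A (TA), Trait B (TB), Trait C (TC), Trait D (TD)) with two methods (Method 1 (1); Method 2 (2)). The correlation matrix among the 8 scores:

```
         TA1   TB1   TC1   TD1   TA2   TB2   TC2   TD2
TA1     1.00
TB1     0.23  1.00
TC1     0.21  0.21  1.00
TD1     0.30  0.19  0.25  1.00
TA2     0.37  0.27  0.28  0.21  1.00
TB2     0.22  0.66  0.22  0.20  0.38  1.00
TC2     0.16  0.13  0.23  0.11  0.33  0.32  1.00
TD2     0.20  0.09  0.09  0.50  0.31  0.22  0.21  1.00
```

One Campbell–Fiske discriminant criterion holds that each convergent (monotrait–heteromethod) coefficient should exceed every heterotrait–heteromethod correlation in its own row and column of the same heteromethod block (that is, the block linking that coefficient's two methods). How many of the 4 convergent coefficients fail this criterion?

Convergent coefficients and their comparison sets:
TA (methods 1·2): 0.37 vs {0.22, 0.27, 0.16, 0.28, 0.20, 0.21} → pass.
TB (methods 1·2): 0.66 vs {0.27, 0.22, 0.13, 0.22, 0.09, 0.20} → pass.
TC (methods 1·2): 0.23 vs {0.28, 0.16, 0.22, 0.13, 0.09, 0.11} → fail.
TD (methods 1·2): 0.50 vs {0.21, 0.20, 0.20, 0.09, 0.11, 0.09} → pass.
1 of 4 fail.

1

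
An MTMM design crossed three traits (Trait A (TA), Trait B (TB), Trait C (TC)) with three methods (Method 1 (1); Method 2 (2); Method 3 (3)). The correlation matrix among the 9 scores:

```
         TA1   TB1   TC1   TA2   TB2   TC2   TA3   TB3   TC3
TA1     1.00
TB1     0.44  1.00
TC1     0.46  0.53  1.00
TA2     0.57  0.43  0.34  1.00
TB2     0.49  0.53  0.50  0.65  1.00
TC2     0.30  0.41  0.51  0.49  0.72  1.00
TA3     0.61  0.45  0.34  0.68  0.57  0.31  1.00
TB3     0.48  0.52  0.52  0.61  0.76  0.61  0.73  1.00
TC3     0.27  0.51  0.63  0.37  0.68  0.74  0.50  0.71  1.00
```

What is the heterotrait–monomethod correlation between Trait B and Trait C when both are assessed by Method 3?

0.71

Different traits, same method: r(TB3, TC3) = 0.71.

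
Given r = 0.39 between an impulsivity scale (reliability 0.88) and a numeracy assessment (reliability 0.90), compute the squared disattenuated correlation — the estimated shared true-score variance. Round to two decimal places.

0.19

Disattenuated r = 0.39 / √(0.88 × 0.90) = 0.39 / 0.8899 = 0.4383.
Shared true-score variance = 0.4383² = 0.1921 ≈ 0.19.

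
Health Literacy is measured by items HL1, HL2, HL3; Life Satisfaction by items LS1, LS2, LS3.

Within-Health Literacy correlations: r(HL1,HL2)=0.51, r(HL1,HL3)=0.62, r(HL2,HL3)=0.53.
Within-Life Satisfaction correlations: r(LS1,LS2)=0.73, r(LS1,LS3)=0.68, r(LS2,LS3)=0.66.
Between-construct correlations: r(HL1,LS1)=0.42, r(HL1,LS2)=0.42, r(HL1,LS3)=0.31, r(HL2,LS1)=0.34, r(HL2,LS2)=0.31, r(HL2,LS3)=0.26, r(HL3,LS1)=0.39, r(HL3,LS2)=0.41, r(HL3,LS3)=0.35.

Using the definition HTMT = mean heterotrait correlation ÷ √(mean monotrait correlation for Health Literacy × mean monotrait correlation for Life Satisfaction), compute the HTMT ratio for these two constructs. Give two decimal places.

0.58

Mean between = 3.21/9 = 0.3567.
Mean within-HL = 1.66/3 = 0.5533; mean within-LS = 2.07/3 = 0.6900.
Geometric mean = √(0.5533 × 0.6900) = 0.6179.
HTMT = 0.3567 / 0.6179 = 0.58.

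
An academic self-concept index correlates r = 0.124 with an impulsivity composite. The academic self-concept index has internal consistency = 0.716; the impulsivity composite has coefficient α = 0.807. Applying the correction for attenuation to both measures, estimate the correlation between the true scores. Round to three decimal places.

0.163

r_true = r_obs / √(r_xx · r_yy) = 0.124 / √(0.716 × 0.807) = 0.124 / √0.577812 = 0.124 / 0.7601 ≈ 0.163.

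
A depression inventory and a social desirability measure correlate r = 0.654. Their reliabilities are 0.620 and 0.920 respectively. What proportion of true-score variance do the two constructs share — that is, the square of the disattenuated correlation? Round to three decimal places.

0.750

Disattenuated r = 0.654 / √(0.620 × 0.920) = 0.654 / 0.7552 = 0.8660.
Shared true-score variance = 0.8660² = 0.7500 ≈ 0.750.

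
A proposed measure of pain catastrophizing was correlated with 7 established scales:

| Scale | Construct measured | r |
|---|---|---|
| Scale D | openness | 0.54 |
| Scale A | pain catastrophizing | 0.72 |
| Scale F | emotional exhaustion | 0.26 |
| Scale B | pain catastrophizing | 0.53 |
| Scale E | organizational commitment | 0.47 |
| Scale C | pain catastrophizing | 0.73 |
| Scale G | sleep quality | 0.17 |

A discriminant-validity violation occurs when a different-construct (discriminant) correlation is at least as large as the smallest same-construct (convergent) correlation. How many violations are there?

1

Convergent (same construct = pain catastrophizing): Scale A, Scale B, Scale C.
Smallest convergent = 0.53. Discriminant values: 0.54, 0.26, 0.47, 0.17; count ≥ 0.53 → 1.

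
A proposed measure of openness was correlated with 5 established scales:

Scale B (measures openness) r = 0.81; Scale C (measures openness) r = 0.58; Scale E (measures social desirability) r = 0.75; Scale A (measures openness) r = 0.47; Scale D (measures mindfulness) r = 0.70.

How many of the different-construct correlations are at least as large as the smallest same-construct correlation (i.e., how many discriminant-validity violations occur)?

Convergent (same construct = openness): Scale B, Scale C, Scale A.
Smallest convergent = 0.47. Discriminant values: 0.75, 0.70; count ≥ 0.47 → 2.

2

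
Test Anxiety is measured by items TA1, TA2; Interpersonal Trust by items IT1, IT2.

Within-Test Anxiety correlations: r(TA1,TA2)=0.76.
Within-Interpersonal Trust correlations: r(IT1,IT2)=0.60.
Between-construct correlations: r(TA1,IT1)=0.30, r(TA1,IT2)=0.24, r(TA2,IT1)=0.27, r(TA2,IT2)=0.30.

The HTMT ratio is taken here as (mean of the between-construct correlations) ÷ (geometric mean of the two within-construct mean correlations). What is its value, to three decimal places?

Mean between = 1.11/4 = 0.2775.
Mean within-TA = 0.76/1 = 0.7600; mean within-IT = 0.60/1 = 0.6000.
Geometric mean = √(0.7600 × 0.6000) = 0.6753.
HTMT = 0.2775 / 0.6753 = 0.411.

0.411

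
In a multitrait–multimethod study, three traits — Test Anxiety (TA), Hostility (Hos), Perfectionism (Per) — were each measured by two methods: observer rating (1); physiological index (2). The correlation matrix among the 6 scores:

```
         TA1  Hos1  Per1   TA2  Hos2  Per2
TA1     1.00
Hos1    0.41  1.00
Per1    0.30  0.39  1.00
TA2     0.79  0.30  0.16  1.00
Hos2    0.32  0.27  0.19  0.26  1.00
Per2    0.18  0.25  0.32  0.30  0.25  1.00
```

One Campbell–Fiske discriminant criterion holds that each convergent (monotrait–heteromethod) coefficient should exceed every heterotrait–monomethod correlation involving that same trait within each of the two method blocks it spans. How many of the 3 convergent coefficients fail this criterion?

Checking each validity diagonal entry against its comparison values:
TA (methods 1·2): 0.79 vs {0.41, 0.26, 0.30, 0.30} → pass.
Hos (methods 1·2): 0.27 vs {0.41, 0.26, 0.39, 0.25} → fail.
Per (methods 1·2): 0.32 vs {0.30, 0.30, 0.39, 0.25} → fail.
2 of 3 fail.

2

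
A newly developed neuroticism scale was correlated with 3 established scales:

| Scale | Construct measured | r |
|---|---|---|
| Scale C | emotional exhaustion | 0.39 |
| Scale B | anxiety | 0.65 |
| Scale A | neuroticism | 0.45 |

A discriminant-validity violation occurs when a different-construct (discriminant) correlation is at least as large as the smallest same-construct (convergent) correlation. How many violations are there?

Convergent (same construct = neuroticism): Scale A.
Smallest convergent = 0.45. Discriminant values: 0.39, 0.65; count ≥ 0.45 → 1.

1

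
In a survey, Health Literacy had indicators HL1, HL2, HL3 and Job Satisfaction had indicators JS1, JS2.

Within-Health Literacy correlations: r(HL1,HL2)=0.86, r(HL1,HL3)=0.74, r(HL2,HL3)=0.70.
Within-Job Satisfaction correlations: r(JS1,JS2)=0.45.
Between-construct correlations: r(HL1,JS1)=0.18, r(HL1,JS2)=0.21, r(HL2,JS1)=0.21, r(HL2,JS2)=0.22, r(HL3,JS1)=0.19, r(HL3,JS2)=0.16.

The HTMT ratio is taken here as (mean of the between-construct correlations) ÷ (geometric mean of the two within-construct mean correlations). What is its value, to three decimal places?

0.332

Mean between = 1.17/6 = 0.1950.
Mean within-HL = 2.30/3 = 0.7667; mean within-JS = 0.45/1 = 0.4500.
Geometric mean = √(0.7667 × 0.4500) = 0.5874.
HTMT = 0.1950 / 0.5874 = 0.332.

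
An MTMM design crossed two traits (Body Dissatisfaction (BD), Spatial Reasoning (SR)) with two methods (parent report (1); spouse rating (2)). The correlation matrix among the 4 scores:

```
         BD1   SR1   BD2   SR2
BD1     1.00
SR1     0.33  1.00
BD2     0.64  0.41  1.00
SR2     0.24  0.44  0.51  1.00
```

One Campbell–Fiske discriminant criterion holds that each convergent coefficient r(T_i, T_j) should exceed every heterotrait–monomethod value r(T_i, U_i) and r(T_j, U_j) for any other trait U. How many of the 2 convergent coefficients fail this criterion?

1

Checking each validity diagonal entry against its comparison values:
BD (methods 1·2): 0.64 vs {0.33, 0.51} → pass.
SR (methods 1·2): 0.44 vs {0.33, 0.51} → fail.
1 of 2 fail.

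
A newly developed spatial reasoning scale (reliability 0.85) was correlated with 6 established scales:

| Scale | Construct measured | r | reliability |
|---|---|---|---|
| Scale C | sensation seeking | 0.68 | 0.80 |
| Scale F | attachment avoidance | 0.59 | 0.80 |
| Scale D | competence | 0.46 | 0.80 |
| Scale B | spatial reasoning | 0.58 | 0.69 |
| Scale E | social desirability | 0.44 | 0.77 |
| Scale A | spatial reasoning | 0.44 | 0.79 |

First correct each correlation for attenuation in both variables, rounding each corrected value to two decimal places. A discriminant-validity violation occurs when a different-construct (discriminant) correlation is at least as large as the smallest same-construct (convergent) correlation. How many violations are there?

4

Disattenuated r (r / √(r_scale · r_new)):
  Scale C (disc): 0.68 / √(0.80·0.85) = 0.82
  Scale F (disc): 0.59 / √(0.80·0.85) = 0.72
  Scale D (disc): 0.46 / √(0.80·0.85) = 0.56
  Scale B (conv): 0.58 / √(0.69·0.85) = 0.76
  Scale E (disc): 0.44 / √(0.77·0.85) = 0.54
  Scale A (conv): 0.44 / √(0.79·0.85) = 0.54
Smallest convergent = 0.54. Discriminant values: 0.82, 0.72, 0.56, 0.54; count ≥ 0.54 → 4.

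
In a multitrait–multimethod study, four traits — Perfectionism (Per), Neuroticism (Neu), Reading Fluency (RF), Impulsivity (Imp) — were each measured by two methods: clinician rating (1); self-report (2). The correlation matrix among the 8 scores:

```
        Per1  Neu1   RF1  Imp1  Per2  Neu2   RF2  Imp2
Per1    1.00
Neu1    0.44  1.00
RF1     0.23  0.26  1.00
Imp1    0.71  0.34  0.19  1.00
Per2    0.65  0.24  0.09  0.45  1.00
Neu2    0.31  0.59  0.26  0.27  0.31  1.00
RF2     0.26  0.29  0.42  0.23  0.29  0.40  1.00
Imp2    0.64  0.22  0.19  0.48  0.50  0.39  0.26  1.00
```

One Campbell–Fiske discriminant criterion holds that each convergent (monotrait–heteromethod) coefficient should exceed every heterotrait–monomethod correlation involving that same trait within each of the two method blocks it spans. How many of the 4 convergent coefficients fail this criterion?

Each convergent coefficient versus the relevant comparison correlations:
Per (methods 1·2): 0.65 vs {0.44, 0.31, 0.23, 0.29, 0.71, 0.50} → fail.
Neu (methods 1·2): 0.59 vs {0.44, 0.31, 0.26, 0.40, 0.34, 0.39} → pass.
RF (methods 1·2): 0.42 vs {0.23, 0.29, 0.26, 0.40, 0.19, 0.26} → pass.
Imp (methods 1·2): 0.48 vs {0.71, 0.50, 0.34, 0.39, 0.19, 0.26} → fail.
2 of 4 fail.

2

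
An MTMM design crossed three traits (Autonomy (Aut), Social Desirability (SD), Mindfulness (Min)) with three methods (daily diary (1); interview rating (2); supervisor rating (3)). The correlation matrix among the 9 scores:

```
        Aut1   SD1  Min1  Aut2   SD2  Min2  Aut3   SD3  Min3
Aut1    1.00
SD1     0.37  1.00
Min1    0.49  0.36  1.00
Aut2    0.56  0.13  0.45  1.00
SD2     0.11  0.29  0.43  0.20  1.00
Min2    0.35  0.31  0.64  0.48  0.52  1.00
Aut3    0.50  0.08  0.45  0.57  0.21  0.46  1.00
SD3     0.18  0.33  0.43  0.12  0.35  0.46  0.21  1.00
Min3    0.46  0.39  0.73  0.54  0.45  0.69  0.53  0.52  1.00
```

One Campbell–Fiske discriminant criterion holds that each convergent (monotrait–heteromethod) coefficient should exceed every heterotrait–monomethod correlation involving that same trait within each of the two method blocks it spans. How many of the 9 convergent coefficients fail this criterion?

4

Each convergent coefficient versus the relevant comparison correlations:
Aut (methods 1·2): 0.56 vs {0.37, 0.20, 0.49, 0.48} → pass.
Aut (methods 1·3): 0.50 vs {0.37, 0.21, 0.49, 0.53} → fail.
Aut (methods 2·3): 0.57 vs {0.20, 0.21, 0.48, 0.53} → pass.
SD (methods 1·2): 0.29 vs {0.37, 0.20, 0.36, 0.52} → fail.
SD (methods 1·3): 0.33 vs {0.37, 0.21, 0.36, 0.52} → fail.
SD (methods 2·3): 0.35 vs {0.20, 0.21, 0.52, 0.52} → fail.
Min (methods 1·2): 0.64 vs {0.49, 0.48, 0.36, 0.52} → pass.
Min (methods 1·3): 0.73 vs {0.49, 0.53, 0.36, 0.52} → pass.
Min (methods 2·3): 0.69 vs {0.48, 0.53, 0.52, 0.52} → pass.
4 of 9 fail.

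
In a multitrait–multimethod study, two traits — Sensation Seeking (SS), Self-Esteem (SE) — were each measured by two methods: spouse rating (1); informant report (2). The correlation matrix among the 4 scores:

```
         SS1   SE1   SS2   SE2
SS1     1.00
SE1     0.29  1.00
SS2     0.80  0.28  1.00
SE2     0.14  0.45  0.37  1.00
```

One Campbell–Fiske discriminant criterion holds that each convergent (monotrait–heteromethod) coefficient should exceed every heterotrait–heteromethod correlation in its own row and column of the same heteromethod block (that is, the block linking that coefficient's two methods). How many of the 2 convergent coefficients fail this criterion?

Checking each validity diagonal entry against its comparison values:
SS (methods 1·2): 0.80 vs {0.14, 0.28} → pass.
SE (methods 1·2): 0.45 vs {0.28, 0.14} → pass.
0 of 2 fail.

0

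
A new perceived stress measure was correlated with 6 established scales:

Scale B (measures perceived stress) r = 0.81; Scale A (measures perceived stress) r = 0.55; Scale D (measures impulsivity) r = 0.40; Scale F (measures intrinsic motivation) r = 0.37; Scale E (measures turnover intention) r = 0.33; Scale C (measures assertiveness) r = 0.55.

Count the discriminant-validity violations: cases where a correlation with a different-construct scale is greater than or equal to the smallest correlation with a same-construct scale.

Convergent (same construct = perceived stress): Scale B, Scale A.
Smallest convergent = 0.55. Discriminant values: 0.40, 0.37, 0.33, 0.55; count ≥ 0.55 → 1.

1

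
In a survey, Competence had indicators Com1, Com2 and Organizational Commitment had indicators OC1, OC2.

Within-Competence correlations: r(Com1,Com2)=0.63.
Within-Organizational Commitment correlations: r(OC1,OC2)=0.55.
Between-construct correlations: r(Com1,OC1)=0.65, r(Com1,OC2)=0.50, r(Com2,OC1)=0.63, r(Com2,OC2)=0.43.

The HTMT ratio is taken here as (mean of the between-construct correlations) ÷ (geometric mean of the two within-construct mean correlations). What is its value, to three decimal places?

Between-construct mean = 2.21/4 = 0.5525.
Mean within-Com = 0.63/1 = 0.6300; mean within-OC = 0.55/1 = 0.5500.
Geometric mean = √(0.6300 × 0.5500) = 0.5886.
HTMT = 0.5525 / 0.5886 = 0.939.

0.939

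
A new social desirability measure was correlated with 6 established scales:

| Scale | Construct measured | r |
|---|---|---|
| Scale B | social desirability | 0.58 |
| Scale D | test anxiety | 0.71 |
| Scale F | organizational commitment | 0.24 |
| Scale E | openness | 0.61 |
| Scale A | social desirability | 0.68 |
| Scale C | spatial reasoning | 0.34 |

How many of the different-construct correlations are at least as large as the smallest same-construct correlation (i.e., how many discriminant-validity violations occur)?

Convergent (same construct = social desirability): Scale B, Scale A.
Smallest convergent = 0.58. Discriminant values: 0.71, 0.24, 0.61, 0.34; count ≥ 0.58 → 2.

2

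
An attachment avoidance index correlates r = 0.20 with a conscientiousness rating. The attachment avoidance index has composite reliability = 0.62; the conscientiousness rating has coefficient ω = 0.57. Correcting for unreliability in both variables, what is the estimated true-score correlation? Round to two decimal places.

0.34

r_true = r_obs / √(r_xx · r_yy) = 0.20 / √(0.62 × 0.57) = 0.20 / √0.3534 = 0.20 / 0.5945 ≈ 0.34.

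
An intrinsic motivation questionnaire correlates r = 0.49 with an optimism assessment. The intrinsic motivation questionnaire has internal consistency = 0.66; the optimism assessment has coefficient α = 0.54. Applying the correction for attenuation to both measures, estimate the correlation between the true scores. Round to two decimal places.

0.82

r_true = r_obs / √(r_xx · r_yy) = 0.49 / √(0.66 × 0.54) = 0.49 / √0.3564 = 0.49 / 0.5970 ≈ 0.82.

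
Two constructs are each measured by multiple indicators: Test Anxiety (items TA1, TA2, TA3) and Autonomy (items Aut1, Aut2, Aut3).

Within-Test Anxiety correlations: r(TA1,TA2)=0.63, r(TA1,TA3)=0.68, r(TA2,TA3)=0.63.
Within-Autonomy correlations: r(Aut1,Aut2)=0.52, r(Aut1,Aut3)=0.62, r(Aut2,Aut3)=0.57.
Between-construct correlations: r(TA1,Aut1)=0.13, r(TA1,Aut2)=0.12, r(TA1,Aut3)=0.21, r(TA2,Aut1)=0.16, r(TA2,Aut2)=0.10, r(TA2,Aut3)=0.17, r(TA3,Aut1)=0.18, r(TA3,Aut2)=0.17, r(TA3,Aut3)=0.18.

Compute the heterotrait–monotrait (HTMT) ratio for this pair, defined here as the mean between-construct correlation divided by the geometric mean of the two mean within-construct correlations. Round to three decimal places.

Mean heterotrait r = 1.42/9 = 0.1578.
Mean within-TA = 1.94/3 = 0.6467; mean within-Aut = 1.71/3 = 0.5700.
Geometric mean = √(0.6467 × 0.5700) = 0.6071.
HTMT = 0.1578 / 0.6071 = 0.260.

0.260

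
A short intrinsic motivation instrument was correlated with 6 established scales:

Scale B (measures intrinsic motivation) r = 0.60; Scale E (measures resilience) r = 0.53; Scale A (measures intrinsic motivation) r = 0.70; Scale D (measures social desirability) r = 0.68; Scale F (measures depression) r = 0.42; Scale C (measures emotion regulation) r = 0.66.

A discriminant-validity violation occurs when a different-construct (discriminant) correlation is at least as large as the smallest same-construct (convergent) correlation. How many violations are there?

2

Convergent (same construct = intrinsic motivation): Scale B, Scale A.
Smallest convergent = 0.60. Discriminant values: 0.53, 0.68, 0.42, 0.66; count ≥ 0.60 → 2.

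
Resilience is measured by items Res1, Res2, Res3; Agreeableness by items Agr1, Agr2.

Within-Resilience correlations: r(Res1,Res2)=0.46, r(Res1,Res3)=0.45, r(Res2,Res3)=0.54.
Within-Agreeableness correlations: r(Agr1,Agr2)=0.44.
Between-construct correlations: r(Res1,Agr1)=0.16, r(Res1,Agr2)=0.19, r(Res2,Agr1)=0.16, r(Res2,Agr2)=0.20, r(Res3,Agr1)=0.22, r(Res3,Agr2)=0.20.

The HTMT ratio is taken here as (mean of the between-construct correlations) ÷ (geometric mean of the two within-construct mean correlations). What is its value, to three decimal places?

0.408

Between-construct mean = 1.13/6 = 0.1883.
Mean within-Res = 1.45/3 = 0.4833; mean within-Agr = 0.44/1 = 0.4400.
Geometric mean = √(0.4833 × 0.4400) = 0.4611.
HTMT = 0.1883 / 0.4611 = 0.408.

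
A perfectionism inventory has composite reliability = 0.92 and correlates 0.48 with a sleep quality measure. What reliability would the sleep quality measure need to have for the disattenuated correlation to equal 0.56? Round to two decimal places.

r_true = r_obs / √(r_xx · r_yy) ⇒ 0.56 = 0.48 / √(0.92 · r_yy).
√(0.92 · r_yy) = 0.48 / 0.56 = 0.8571; 0.92 · r_yy = 0.7346; r_yy = 0.7346 / 0.92 ≈ 0.80.

0.80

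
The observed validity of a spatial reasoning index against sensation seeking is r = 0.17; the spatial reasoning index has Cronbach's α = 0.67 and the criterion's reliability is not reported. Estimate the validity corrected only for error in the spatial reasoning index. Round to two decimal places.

Single correction: r_c = r_obs / √r_xx = 0.17 / √0.67 = 0.17 / 0.8185 ≈ 0.21.

0.21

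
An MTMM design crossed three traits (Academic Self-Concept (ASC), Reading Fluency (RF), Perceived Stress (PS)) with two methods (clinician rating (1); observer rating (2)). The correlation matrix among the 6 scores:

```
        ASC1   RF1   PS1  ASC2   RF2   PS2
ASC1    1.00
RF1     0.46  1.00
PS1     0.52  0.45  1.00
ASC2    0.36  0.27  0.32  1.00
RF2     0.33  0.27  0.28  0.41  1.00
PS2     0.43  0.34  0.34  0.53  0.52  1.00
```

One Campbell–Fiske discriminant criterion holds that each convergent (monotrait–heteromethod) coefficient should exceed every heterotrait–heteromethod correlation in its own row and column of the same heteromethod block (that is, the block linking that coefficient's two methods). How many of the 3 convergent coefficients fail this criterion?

3

Each convergent coefficient versus the relevant comparison correlations:
ASC (methods 1·2): 0.36 vs {0.33, 0.27, 0.43, 0.32} → fail.
RF (methods 1·2): 0.27 vs {0.27, 0.33, 0.34, 0.28} → fail.
PS (methods 1·2): 0.34 vs {0.32, 0.43, 0.28, 0.34} → fail.
3 of 3 fail.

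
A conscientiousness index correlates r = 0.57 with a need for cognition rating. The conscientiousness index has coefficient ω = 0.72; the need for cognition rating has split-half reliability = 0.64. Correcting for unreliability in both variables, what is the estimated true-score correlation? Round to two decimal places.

r_true = r_obs / √(r_xx · r_yy) = 0.57 / √(0.72 × 0.64) = 0.57 / √0.4608 = 0.57 / 0.6788 ≈ 0.84.

0.84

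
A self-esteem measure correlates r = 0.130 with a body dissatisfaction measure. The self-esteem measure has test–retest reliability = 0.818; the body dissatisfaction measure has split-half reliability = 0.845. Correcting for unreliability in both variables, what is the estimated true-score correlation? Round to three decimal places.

r_true = r_obs / √(r_xx · r_yy) = 0.130 / √(0.818 × 0.845) = 0.130 / √0.691210 = 0.130 / 0.8314 ≈ 0.156.

0.156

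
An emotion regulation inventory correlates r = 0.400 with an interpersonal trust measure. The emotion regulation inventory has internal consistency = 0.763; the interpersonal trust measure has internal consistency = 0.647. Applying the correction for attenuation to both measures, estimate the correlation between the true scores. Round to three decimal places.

r_true = r_obs / √(r_xx · r_yy) = 0.400 / √(0.763 × 0.647) = 0.400 / √0.493661 = 0.400 / 0.7026 ≈ 0.569.

0.569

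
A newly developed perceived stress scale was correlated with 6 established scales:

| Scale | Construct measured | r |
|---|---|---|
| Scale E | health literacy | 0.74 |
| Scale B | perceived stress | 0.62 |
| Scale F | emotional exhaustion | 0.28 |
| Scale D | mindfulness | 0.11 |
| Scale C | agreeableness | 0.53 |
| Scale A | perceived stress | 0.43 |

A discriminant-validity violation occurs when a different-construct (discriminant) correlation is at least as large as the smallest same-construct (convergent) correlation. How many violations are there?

Convergent (same construct = perceived stress): Scale B, Scale A.
Smallest convergent = 0.43. Discriminant values: 0.74, 0.28, 0.11, 0.53; count ≥ 0.43 → 2.

2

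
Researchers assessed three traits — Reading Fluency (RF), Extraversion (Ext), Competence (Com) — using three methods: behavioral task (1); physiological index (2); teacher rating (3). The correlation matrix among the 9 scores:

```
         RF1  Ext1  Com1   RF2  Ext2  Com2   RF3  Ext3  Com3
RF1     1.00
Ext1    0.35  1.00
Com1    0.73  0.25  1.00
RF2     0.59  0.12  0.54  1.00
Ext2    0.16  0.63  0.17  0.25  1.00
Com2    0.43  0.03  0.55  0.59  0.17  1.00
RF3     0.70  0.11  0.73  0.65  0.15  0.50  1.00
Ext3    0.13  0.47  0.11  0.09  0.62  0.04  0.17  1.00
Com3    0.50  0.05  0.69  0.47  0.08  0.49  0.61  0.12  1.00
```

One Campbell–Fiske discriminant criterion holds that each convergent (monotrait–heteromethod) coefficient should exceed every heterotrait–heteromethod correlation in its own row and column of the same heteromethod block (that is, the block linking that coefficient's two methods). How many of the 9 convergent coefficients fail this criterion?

Each convergent coefficient versus the relevant comparison correlations:
RF (methods 1·2): 0.59 vs {0.16, 0.12, 0.43, 0.54} → pass.
RF (methods 1·3): 0.70 vs {0.13, 0.11, 0.50, 0.73} → fail.
RF (methods 2·3): 0.65 vs {0.09, 0.15, 0.47, 0.50} → pass.
Ext (methods 1·2): 0.63 vs {0.12, 0.16, 0.03, 0.17} → pass.
Ext (methods 1·3): 0.47 vs {0.11, 0.13, 0.05, 0.11} → pass.
Ext (methods 2·3): 0.62 vs {0.15, 0.09, 0.08, 0.04} → pass.
Com (methods 1·2): 0.55 vs {0.54, 0.43, 0.17, 0.03} → pass.
Com (methods 1·3): 0.69 vs {0.73, 0.50, 0.11, 0.05} → fail.
Com (methods 2·3): 0.49 vs {0.50, 0.47, 0.04, 0.08} → fail.
3 of 9 fail.

3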